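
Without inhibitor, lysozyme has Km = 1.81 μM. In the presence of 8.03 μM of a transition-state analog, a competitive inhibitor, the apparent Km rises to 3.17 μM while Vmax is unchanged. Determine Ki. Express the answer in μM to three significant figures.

Competitive: Km,app = α·Km with α = 1 + [I]/Ki.
α = Km,app/Km = 3.17/1.81 = 1.751.
Since α = 1 + [I]/Ki, [I]/Ki = 1.751 − 1 = 0.7514 and Ki = 8.03/0.7514 = 10.7 μM.

10.7 μM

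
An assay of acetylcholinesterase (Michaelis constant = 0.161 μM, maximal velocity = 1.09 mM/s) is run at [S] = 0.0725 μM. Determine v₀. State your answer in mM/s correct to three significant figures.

0.338 mM/s

v = Vmax·[S]/(Km + [S]) = 1.09 × 0.0725 / (0.161 + 0.0725)
  = 0.07902 / 0.2335 = 0.338 mM/s.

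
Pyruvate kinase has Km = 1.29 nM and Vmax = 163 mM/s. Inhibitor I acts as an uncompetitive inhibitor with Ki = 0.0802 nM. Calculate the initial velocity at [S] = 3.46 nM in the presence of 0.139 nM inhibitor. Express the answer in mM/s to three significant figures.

With α = 1 + [I]/Ki = 1 + 0.139/0.0802 = 2.733, the uncompetitive rate law is v = (Vmax/α)·[S] / (Km/α + [S]).
v = (163/2.733)×3.46 / (1.29/2.733 + 3.46) = 206.3/3.932 = 52.5 mM/s.

52.5 mM/s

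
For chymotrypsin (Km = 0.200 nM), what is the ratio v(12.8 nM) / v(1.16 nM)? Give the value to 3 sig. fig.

Since Vmax cancels, v₂/v₁ = [S]₂(Km+[S]₁) / [S]₁(Km+[S]₂).
= 12.8×(0.200+1.16) / (1.16×(0.200+12.8)) = 17.41/15.08 = 1.15.

1.15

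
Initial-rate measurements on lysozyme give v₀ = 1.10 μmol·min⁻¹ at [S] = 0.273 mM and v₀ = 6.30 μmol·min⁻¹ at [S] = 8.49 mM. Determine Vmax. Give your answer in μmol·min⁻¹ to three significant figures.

In reciprocal form, 1/v = (Km/Vmax)·(1/[S]) + 1/Vmax. The two points give (1/[S], 1/v) = (3.663, 0.9091) and (0.1178, 0.1587).
Slope = (0.9091 − 0.1587)/(3.663 − 0.1178) = 0.2117; intercept = 0.9091 − 0.2117×3.663 = 0.1338.
Vmax = 1/intercept = 7.47 μmol·min⁻¹; Km = slope × Vmax = 0.2117 × 7.47 = 1.58 mM.

7.47 μmol·min⁻¹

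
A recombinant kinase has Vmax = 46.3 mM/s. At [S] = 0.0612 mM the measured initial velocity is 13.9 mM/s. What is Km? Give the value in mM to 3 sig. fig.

v/Vmax = 13.9/46.3 = 0.3002 = [S]/(Km+[S]).
So Km + [S] = [S]/0.3002 = 0.2039 mM, giving Km = 0.2039 − 0.0612 = 0.143 mM.

0.143 mM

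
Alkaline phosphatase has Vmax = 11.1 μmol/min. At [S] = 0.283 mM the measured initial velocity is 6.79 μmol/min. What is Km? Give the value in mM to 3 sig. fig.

0.180 mM

v/Vmax = 6.79/11.1 = 0.6117 = [S]/(Km+[S]).
So Km + [S] = [S]/0.6117 = 0.4626 mM, giving Km = 0.4626 − 0.283 = 0.180 mM.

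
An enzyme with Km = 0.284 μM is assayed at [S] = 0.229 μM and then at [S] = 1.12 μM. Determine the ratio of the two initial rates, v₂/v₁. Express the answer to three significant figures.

1.79

The fractional saturations are [S]/(Km+[S]) = 0.229/0.5130 = 0.4464 and 1.12/1.404 = 0.7977.
v₂/v₁ is just their ratio: 0.7977/0.4464 = 1.79.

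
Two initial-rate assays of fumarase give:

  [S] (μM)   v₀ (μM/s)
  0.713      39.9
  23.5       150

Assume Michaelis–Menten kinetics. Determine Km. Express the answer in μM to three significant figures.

In reciprocal form, 1/v = (Km/Vmax)·(1/[S]) + 1/Vmax. The two points give (1/[S], 1/v) = (1.403, 0.02506) and (0.04255, 0.006667).
Slope = (0.02506 − 0.006667)/(1.403 − 0.04255) = 0.01353; intercept = 0.02506 − 0.01353×1.403 = 0.006091.
Vmax = 1/intercept = 164 μM/s; Km = slope × Vmax = 0.01353 × 164 = 2.22 μM.

2.22 μM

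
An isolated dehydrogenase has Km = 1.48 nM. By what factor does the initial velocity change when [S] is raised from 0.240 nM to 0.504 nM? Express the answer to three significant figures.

The fractional saturations are [S]/(Km+[S]) = 0.240/1.720 = 0.1395 and 0.504/1.984 = 0.2540.
v₂/v₁ is just their ratio: 0.2540/0.1395 = 1.82.

1.82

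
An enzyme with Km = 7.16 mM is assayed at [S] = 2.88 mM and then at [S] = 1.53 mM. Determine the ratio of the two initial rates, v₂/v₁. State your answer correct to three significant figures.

The fractional saturations are [S]/(Km+[S]) = 2.88/10.04 = 0.2869 and 1.53/8.690 = 0.1761.
v₂/v₁ is just their ratio: 0.1761/0.2869 = 0.614.

0.614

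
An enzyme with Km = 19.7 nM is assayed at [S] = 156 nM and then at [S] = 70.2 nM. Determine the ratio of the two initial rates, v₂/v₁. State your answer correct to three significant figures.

Since Vmax cancels, v₂/v₁ = [S]₂(Km+[S]₁) / [S]₁(Km+[S]₂).
= 70.2×(19.7+156) / (156×(19.7+70.2)) = 12330/14020 = 0.879.

0.879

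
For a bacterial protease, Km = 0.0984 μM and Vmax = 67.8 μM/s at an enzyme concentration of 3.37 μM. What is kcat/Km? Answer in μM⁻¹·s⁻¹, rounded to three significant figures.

kcat = Vmax/[E]total = 67.8/3.37 = 20.1 s⁻¹.
kcat/Km = 20.1/0.0984 = 204 μM⁻¹·s⁻¹.

204 μM⁻¹·s⁻¹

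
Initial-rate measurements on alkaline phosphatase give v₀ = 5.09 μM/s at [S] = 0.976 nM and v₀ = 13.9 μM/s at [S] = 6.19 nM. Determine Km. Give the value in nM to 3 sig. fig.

2.97 nM

In reciprocal form, 1/v = (Km/Vmax)·(1/[S]) + 1/Vmax. The two points give (1/[S], 1/v) = (1.025, 0.1965) and (0.1616, 0.07194).
Slope = (0.1965 − 0.07194)/(1.025 − 0.1616) = 0.1443; intercept = 0.1965 − 0.1443×1.025 = 0.04863.
Vmax = 1/intercept = 20.6 μM/s; Km = slope × Vmax = 0.1443 × 20.6 = 2.97 nM.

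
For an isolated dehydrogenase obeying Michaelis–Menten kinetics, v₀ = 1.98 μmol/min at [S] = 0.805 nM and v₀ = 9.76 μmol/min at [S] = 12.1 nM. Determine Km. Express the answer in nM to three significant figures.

4.71 nM

From v = Vmax[S]/(Km+[S]), each point gives Vmax = v(Km+[S])/[S].
Equating: 1.98(Km+0.805)/0.805 = 9.76(Km+12.1)/12.1.
2.460·Km + 1.98 = 0.8066·Km + 9.76, so (2.460 − 0.8066)·Km = 9.76 − 1.98.
Km = 7.780/1.653 = 4.71 nM; then Vmax = 1.98(4.71+0.805)/0.805 = 13.6 μmol/min.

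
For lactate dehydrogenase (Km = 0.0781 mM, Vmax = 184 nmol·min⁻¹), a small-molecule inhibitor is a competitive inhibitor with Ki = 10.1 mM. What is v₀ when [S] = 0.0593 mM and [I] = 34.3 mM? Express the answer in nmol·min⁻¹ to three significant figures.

α = 1 + [I]/Ki = 1 + 34.3/10.1 = 4.396.
For a competitive inhibitor, Vmax is unchanged and the apparent Km becomes α·Km: Km,app = 0.343 mM, Vmax,app = 184 nmol·min⁻¹.
v = Vmax,app·[S]/(Km,app + [S]) = 184 × 0.0593/(0.343 + 0.0593) = 27.1 nmol·min⁻¹.

27.1 nmol·min⁻¹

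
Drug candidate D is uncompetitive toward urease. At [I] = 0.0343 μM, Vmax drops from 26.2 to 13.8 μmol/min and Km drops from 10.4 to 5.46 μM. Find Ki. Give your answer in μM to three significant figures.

0.0382 μM

Uncompetitive: Vmax,app = Vmax/α (and Km,app = Km/α) with α = 1 + [I]/Ki.
α = Vmax/Vmax,app = 26.2/13.8 = 1.899.
Since α = 1 + [I]/Ki, [I]/Ki = 1.899 − 1 = 0.8986 and Ki = 0.0343/0.8986 = 0.0382 μM.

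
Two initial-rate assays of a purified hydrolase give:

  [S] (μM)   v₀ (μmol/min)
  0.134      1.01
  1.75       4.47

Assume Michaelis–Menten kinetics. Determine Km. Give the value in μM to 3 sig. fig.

From v = Vmax[S]/(Km+[S]), each point gives Vmax = v(Km+[S])/[S].
Equating: 1.01(Km+0.134)/0.134 = 4.47(Km+1.75)/1.75.
7.537·Km + 1.01 = 2.554·Km + 4.47, so (7.537 − 2.554)·Km = 4.47 − 1.01.
Km = 3.460/4.983 = 0.694 μM; then Vmax = 1.01(0.694+0.134)/0.134 = 6.24 μmol/min.

0.694 μM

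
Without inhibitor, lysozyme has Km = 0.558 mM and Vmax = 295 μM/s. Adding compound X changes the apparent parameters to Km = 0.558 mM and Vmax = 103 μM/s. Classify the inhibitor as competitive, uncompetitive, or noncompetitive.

Vmax decreases (295 → 103 μM/s) while Km is unchanged — pure noncompetitive inhibition.

noncompetitive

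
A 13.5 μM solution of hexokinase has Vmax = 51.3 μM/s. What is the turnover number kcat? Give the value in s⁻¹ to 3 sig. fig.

kcat = Vmax/[E]total = 51.3 μM/s / 13.5 μM = 3.80 s⁻¹.

3.80 s⁻¹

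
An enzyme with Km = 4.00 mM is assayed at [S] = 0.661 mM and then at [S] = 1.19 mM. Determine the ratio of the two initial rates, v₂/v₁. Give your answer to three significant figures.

1.62

Since Vmax cancels, v₂/v₁ = [S]₂(Km+[S]₁) / [S]₁(Km+[S]₂).
= 1.19×(4.00+0.661) / (0.661×(4.00+1.19)) = 5.547/3.431 = 1.62.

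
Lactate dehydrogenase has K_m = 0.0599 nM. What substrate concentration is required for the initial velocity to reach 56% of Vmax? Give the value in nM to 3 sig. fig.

v/Vmax = [S]/(Km+[S]) = 0.56, so [S] = Km·0.56/(1 − 0.56) = 0.0599 × 1.273.
[S] = 0.0762 nM.

0.0762 nM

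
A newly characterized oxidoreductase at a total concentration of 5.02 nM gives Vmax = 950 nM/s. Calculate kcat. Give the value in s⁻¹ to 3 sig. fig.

189 s⁻¹

kcat = Vmax/[E]total = 950 nM/s / 5.02 nM = 189 s⁻¹.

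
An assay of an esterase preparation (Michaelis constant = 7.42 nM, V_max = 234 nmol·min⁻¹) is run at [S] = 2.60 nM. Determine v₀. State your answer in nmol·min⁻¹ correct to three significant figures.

v = Vmax·[S]/(Km + [S]) = 234 × 2.60 / (7.42 + 2.60)
  = 608.4 / 10.02 = 60.7 nmol·min⁻¹.

60.7 nmol·min⁻¹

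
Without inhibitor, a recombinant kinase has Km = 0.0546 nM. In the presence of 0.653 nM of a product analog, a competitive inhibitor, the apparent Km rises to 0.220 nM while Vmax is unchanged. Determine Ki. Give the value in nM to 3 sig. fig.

Competitive: Km,app = α·Km with α = 1 + [I]/Ki.
α = Km,app/Km = 0.220/0.0546 = 4.029.
Ki = [I]/(α − 1) = 0.653/3.029 = 0.216 nM.

0.216 nM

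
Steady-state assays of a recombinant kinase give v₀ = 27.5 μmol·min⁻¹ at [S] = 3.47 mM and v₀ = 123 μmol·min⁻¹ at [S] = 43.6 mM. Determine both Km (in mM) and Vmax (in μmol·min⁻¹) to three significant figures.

Km = 18.7 mM; Vmax = 176 μmol·min⁻¹

In reciprocal form, 1/v = (Km/Vmax)·(1/[S]) + 1/Vmax. The two points give (1/[S], 1/v) = (0.2882, 0.03636) and (0.02294, 0.008130).
Slope = (0.03636 − 0.008130)/(0.2882 − 0.02294) = 0.1064; intercept = 0.03636 − 0.1064×0.2882 = 0.005689.
Vmax = 1/intercept = 176 μmol·min⁻¹; Km = slope × Vmax = 0.1064 × 176 = 18.7 mM.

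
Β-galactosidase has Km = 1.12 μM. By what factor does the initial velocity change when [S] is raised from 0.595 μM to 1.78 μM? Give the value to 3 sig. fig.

1.77

The fractional saturations are [S]/(Km+[S]) = 0.595/1.715 = 0.3469 and 1.78/2.900 = 0.6138.
v₂/v₁ is just their ratio: 0.6138/0.3469 = 1.77.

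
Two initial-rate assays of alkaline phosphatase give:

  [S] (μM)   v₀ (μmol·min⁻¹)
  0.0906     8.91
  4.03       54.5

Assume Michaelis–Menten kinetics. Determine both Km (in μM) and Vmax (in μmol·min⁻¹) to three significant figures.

From v = Vmax[S]/(Km+[S]), each point gives Vmax = v(Km+[S])/[S].
Equating: 8.91(Km+0.0906)/0.0906 = 54.5(Km+4.03)/4.03.
98.34·Km + 8.91 = 13.52·Km + 54.5, so (98.34 − 13.52)·Km = 54.5 − 8.91.
Km = 45.59/84.82 = 0.537 μM; then Vmax = 8.91(0.537+0.0906)/0.0906 = 61.8 μmol·min⁻¹.

Km = 0.537 μM; Vmax = 61.8 μmol·min⁻¹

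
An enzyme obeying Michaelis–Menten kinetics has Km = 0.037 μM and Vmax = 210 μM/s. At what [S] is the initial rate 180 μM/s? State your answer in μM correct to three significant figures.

The required fractional saturation is v/Vmax = 180/210 = 0.8571.
Then [S]/(Km+[S]) = 0.8571 ⇒ [S] = 0.037 × 0.8571/(1 − 0.8571) = 0.222 μM.

0.222 μM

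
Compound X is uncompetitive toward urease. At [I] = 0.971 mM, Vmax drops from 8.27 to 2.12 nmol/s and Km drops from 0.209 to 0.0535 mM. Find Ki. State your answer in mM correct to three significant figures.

Uncompetitive: Vmax,app = Vmax/α (and Km,app = Km/α) with α = 1 + [I]/Ki.
α = Vmax/Vmax,app = 8.27/2.12 = 3.901.
Since α = 1 + [I]/Ki, [I]/Ki = 3.901 − 1 = 2.901 and Ki = 0.971/2.901 = 0.335 mM.

0.335 mM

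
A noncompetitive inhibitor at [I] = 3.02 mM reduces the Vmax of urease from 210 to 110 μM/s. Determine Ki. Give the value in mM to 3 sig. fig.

Noncompetitive: Vmax,app = Vmax/α with α = 1 + [I]/Ki.
α = Vmax/Vmax,app = 210/110 = 1.909.
Since α = 1 + [I]/Ki, [I]/Ki = 1.909 − 1 = 0.9091 and Ki = 3.02/0.9091 = 3.32 mM.

3.32 mM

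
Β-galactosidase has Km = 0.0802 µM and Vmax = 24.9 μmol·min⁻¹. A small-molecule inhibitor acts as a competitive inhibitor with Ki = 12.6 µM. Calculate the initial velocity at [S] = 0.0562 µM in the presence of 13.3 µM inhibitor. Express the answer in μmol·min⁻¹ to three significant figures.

6.33 μmol·min⁻¹

α = 1 + [I]/Ki = 1 + 13.3/12.6 = 2.056.
For a competitive inhibitor, Vmax is unchanged and the apparent Km becomes α·Km: Km,app = 0.165 µM, Vmax,app = 24.9 μmol·min⁻¹.
v = Vmax,app·[S]/(Km,app + [S]) = 24.9 × 0.0562/(0.165 + 0.0562) = 6.33 μmol·min⁻¹.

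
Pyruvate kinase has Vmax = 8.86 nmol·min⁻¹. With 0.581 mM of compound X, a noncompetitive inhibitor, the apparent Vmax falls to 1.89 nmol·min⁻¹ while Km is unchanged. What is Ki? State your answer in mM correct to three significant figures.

0.158 mM

Noncompetitive: Vmax,app = Vmax/α with α = 1 + [I]/Ki.
α = Vmax/Vmax,app = 8.86/1.89 = 4.688.
Since α = 1 + [I]/Ki, [I]/Ki = 4.688 − 1 = 3.688 and Ki = 0.581/3.688 = 0.158 mM.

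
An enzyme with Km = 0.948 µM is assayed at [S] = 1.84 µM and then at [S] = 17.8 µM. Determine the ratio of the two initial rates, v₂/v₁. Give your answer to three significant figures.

The fractional saturations are [S]/(Km+[S]) = 1.84/2.788 = 0.6600 and 17.8/18.75 = 0.9494.
v₂/v₁ is just their ratio: 0.9494/0.6600 = 1.44.

1.44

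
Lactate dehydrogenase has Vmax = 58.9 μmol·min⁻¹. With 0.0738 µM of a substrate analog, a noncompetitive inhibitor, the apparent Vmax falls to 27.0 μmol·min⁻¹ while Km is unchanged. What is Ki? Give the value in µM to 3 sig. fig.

0.0625 µM

Noncompetitive: Vmax,app = Vmax/α with α = 1 + [I]/Ki.
α = Vmax/Vmax,app = 58.9/27.0 = 2.181.
Since α = 1 + [I]/Ki, [I]/Ki = 2.181 − 1 = 1.181 and Ki = 0.0738/1.181 = 0.0625 µM.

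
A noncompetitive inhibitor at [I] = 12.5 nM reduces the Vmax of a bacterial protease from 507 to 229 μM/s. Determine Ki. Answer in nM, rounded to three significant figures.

10.3 nM

Noncompetitive: Vmax,app = Vmax/α with α = 1 + [I]/Ki.
α = Vmax/Vmax,app = 507/229 = 2.214.
Ki = [I]/(α − 1) = 12.5/1.214 = 10.3 nM.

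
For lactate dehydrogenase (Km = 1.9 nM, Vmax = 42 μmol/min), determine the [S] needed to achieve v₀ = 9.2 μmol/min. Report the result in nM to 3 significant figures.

0.533 nM

Rearranging v = Vmax[S]/(Km+[S]) gives [S] = Km·v/(Vmax − v).
[S] = 1.9 × 9.2 / (42 − 9.2) = 17.48/32.80 = 0.533 nM.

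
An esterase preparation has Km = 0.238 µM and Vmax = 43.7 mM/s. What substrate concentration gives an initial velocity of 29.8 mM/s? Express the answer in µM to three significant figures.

0.510 µM

Rearranging v = Vmax[S]/(Km+[S]) gives [S] = Km·v/(Vmax − v).
[S] = 0.238 × 29.8 / (43.7 − 29.8) = 7.092/13.90 = 0.510 µM.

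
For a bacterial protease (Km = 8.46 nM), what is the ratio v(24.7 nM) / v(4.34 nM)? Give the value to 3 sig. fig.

2.20

Since Vmax cancels, v₂/v₁ = [S]₂(Km+[S]₁) / [S]₁(Km+[S]₂).
= 24.7×(8.46+4.34) / (4.34×(8.46+24.7)) = 316.2/143.9 = 2.20.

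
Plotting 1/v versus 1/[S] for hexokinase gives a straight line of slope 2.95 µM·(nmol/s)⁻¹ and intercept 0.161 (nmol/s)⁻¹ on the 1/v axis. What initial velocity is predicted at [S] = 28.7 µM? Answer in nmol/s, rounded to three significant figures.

3.79 nmol/s

The y-intercept is 1/Vmax, so Vmax = 1/0.161 = 6.21 nmol/s.
The slope is Km/Vmax, so Km = 2.95 × 6.21 = 18.3 µM.
Then v = 6.21 × 28.7/(18.3 + 28.7) = 3.79 nmol/s.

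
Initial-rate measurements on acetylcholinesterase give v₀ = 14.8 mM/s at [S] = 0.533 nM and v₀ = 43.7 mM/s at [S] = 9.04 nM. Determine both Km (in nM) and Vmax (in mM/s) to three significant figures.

In reciprocal form, 1/v = (Km/Vmax)·(1/[S]) + 1/Vmax. The two points give (1/[S], 1/v) = (1.876, 0.06757) and (0.1106, 0.02288).
Slope = (0.06757 − 0.02288)/(1.876 − 0.1106) = 0.02531; intercept = 0.06757 − 0.02531×1.876 = 0.02008.
Vmax = 1/intercept = 49.8 mM/s; Km = slope × Vmax = 0.02531 × 49.8 = 1.26 nM.

Km = 1.26 nM; Vmax = 49.8 mM/s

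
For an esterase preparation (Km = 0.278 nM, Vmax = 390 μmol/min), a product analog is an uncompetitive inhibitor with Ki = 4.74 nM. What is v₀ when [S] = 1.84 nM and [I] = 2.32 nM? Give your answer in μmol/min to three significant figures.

With α = 1 + [I]/Ki = 1 + 2.32/4.74 = 1.489, the uncompetitive rate law is v = (Vmax/α)·[S] / (Km/α + [S]).
v = (390/1.489)×1.84 / (0.278/1.489 + 1.84) = 481.8/2.027 = 238 μmol/min.

238 μmol/min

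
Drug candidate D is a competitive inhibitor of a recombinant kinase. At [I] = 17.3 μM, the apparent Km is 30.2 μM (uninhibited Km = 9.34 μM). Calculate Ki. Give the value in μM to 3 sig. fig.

7.75 μM

Competitive: Km,app = α·Km with α = 1 + [I]/Ki.
α = Km,app/Km = 30.2/9.34 = 3.233.
Since α = 1 + [I]/Ki, [I]/Ki = 3.233 − 1 = 2.233 and Ki = 17.3/2.233 = 7.75 μM.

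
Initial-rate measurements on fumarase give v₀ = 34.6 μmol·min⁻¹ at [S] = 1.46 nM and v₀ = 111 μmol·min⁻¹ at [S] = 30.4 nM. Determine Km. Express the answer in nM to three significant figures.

In reciprocal form, 1/v = (Km/Vmax)·(1/[S]) + 1/Vmax. The two points give (1/[S], 1/v) = (0.6849, 0.02890) and (0.03289, 0.009009).
Slope = (0.02890 − 0.009009)/(0.6849 − 0.03289) = 0.03051; intercept = 0.02890 − 0.03051×0.6849 = 0.008005.
Vmax = 1/intercept = 125 μmol·min⁻¹; Km = slope × Vmax = 0.03051 × 125 = 3.81 nM.

3.81 nM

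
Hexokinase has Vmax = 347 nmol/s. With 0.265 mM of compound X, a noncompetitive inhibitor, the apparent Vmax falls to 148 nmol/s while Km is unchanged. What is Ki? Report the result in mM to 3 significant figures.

0.197 mM

Noncompetitive: Vmax,app = Vmax/α with α = 1 + [I]/Ki.
α = Vmax/Vmax,app = 347/148 = 2.345.
Since α = 1 + [I]/Ki, [I]/Ki = 2.345 − 1 = 1.345 and Ki = 0.265/1.345 = 0.197 mM.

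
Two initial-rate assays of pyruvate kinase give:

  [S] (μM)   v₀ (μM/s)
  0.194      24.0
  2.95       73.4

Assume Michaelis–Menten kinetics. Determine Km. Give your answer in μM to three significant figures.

In reciprocal form, 1/v = (Km/Vmax)·(1/[S]) + 1/Vmax. The two points give (1/[S], 1/v) = (5.155, 0.04167) and (0.3390, 0.01362).
Slope = (0.04167 − 0.01362)/(5.155 − 0.3390) = 0.005823; intercept = 0.04167 − 0.005823×5.155 = 0.01165.
Vmax = 1/intercept = 85.8 μM/s; Km = slope × Vmax = 0.005823 × 85.8 = 0.500 μM.

0.500 μM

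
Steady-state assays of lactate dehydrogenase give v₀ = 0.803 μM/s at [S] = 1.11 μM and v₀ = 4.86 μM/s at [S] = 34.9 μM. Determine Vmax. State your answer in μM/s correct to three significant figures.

From v = Vmax[S]/(Km+[S]), each point gives Vmax = v(Km+[S])/[S].
Equating: 0.803(Km+1.11)/1.11 = 4.86(Km+34.9)/34.9.
0.7234·Km + 0.803 = 0.1393·Km + 4.86, so (0.7234 − 0.1393)·Km = 4.86 − 0.803.
Km = 4.057/0.5842 = 6.94 μM; then Vmax = 0.803(6.94+1.11)/1.11 = 5.83 μM/s.

5.83 μM/s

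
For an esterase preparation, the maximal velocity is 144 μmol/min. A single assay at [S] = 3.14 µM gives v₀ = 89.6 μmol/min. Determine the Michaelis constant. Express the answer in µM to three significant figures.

1.91 µM

v/Vmax = 89.6/144 = 0.6222 = [S]/(Km+[S]).
So Km + [S] = [S]/0.6222 = 5.046 µM, giving Km = 5.046 − 3.14 = 1.91 µM.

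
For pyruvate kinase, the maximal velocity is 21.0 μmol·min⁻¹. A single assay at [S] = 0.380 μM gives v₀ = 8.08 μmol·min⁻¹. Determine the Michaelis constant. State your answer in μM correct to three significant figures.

v/Vmax = 8.08/21.0 = 0.3848 = [S]/(Km+[S]).
So Km + [S] = [S]/0.3848 = 0.9876 μM, giving Km = 0.9876 − 0.380 = 0.608 μM.

0.608 μM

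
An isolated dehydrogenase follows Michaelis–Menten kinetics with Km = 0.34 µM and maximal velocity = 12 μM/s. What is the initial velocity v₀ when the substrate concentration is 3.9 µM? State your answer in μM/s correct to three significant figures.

v = Vmax·[S]/(Km + [S]) = 12 × 3.9 / (0.34 + 3.9)
  = 46.80 / 4.240 = 11.0 μM/s.

11.0 μM/s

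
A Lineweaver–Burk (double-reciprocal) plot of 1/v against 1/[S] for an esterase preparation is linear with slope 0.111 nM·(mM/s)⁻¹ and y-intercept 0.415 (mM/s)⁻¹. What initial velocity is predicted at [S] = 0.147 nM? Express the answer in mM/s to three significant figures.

0.855 mM/s

The y-intercept is 1/Vmax, so Vmax = 1/0.415 = 2.41 mM/s.
The slope is Km/Vmax, so Km = 0.111 × 2.41 = 0.267 nM.
Then v = 2.41 × 0.147/(0.267 + 0.147) = 0.855 mM/s.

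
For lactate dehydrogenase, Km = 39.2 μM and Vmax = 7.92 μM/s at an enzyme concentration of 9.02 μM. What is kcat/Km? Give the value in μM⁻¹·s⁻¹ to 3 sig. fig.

kcat = Vmax/[E]total = 7.92/9.02 = 0.878 s⁻¹.
kcat/Km = 0.878/39.2 = 0.0224 μM⁻¹·s⁻¹.

0.0224 μM⁻¹·s⁻¹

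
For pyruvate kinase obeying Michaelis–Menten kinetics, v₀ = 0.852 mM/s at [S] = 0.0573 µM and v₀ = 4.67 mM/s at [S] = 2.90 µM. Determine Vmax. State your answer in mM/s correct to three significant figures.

5.13 mM/s

From v = Vmax[S]/(Km+[S]), each point gives Vmax = v(Km+[S])/[S].
Equating: 0.852(Km+0.0573)/0.0573 = 4.67(Km+2.90)/2.90.
14.87·Km + 0.852 = 1.610·Km + 4.67, so (14.87 − 1.610)·Km = 4.67 − 0.852.
Km = 3.818/13.26 = 0.288 µM; then Vmax = 0.852(0.288+0.0573)/0.0573 = 5.13 mM/s.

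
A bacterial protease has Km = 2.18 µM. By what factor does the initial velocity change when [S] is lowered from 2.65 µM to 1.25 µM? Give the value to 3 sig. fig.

The fractional saturations are [S]/(Km+[S]) = 2.65/4.830 = 0.5487 and 1.25/3.430 = 0.3644.
v₂/v₁ is just their ratio: 0.3644/0.5487 = 0.664.

0.664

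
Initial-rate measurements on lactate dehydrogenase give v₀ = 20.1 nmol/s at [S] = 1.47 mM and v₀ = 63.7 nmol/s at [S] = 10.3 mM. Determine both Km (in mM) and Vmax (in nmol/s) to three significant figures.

From v = Vmax[S]/(Km+[S]), each point gives Vmax = v(Km+[S])/[S].
Equating: 20.1(Km+1.47)/1.47 = 63.7(Km+10.3)/10.3.
13.67·Km + 20.1 = 6.184·Km + 63.7, so (13.67 − 6.184)·Km = 63.7 − 20.1.
Km = 43.60/7.489 = 5.82 mM; then Vmax = 20.1(5.82+1.47)/1.47 = 99.7 nmol/s.

Km = 5.82 mM; Vmax = 99.7 nmol/s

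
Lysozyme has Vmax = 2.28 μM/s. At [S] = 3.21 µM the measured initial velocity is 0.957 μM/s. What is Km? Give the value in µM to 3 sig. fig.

v/Vmax = 0.957/2.28 = 0.4197 = [S]/(Km+[S]).
So Km + [S] = [S]/0.4197 = 7.648 µM, giving Km = 7.648 − 3.21 = 4.44 µM.

4.44 µM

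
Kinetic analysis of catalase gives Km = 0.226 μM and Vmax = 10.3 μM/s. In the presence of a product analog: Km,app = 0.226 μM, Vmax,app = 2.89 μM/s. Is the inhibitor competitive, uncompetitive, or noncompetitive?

noncompetitive

Vmax decreases (10.3 → 2.89 μM/s) while Km is unchanged — pure noncompetitive inhibition.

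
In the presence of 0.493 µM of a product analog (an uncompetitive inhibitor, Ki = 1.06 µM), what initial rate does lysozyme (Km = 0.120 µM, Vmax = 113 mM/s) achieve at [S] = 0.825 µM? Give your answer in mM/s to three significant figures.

70.2 mM/s

α = 1 + [I]/Ki = 1 + 0.493/1.06 = 1.465.
For an uncompetitive inhibitor, both parameters are divided by α, giving Vmax/α and Km/α: Km,app = 0.0819 µM, Vmax,app = 77.1 mM/s.
v = Vmax,app·[S]/(Km,app + [S]) = 77.1 × 0.825/(0.0819 + 0.825) = 70.2 mM/s.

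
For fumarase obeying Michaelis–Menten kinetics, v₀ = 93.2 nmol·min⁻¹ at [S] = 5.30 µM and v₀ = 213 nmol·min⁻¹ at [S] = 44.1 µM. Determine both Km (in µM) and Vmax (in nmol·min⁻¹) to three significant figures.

In reciprocal form, 1/v = (Km/Vmax)·(1/[S]) + 1/Vmax. The two points give (1/[S], 1/v) = (0.1887, 0.01073) and (0.02268, 0.004695).
Slope = (0.01073 − 0.004695)/(0.1887 − 0.02268) = 0.03635; intercept = 0.01073 − 0.03635×0.1887 = 0.003870.
Vmax = 1/intercept = 258 nmol·min⁻¹; Km = slope × Vmax = 0.03635 × 258 = 9.39 µM.

Km = 9.39 µM; Vmax = 258 nmol·min⁻¹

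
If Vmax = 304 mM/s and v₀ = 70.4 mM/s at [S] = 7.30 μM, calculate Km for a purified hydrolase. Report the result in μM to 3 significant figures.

24.2 μM

v/Vmax = 70.4/304 = 0.2316 = [S]/(Km+[S]).
So Km + [S] = [S]/0.2316 = 31.52 μM, giving Km = 31.52 − 7.30 = 24.2 μM.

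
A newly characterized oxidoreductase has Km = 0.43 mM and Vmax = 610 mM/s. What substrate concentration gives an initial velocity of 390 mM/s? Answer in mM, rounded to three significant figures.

0.762 mM

Rearranging v = Vmax[S]/(Km+[S]) gives [S] = Km·v/(Vmax − v).
[S] = 0.43 × 390 / (610 − 390) = 167.7/220.0 = 0.762 mM.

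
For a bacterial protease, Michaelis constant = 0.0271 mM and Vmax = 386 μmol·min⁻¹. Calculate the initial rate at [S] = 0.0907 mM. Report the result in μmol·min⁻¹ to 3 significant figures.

297 μmol·min⁻¹

[S]/(Km+[S]) = 0.0907/0.1178 = 0.7699, the fractional saturation.
v = 0.7699 × Vmax = 0.7699 × 386 = 297 μmol·min⁻¹.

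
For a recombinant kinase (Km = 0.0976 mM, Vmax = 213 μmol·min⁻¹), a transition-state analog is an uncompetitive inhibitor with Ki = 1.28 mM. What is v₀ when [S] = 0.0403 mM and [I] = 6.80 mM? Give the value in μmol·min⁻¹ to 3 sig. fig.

α = 1 + [I]/Ki = 1 + 6.80/1.28 = 6.312.
For an uncompetitive inhibitor, both parameters are divided by α, giving Vmax/α and Km/α: Km,app = 0.0155 mM, Vmax,app = 33.7 μmol·min⁻¹.
v = Vmax,app·[S]/(Km,app + [S]) = 33.7 × 0.0403/(0.0155 + 0.0403) = 24.4 μmol·min⁻¹.

24.4 μmol·min⁻¹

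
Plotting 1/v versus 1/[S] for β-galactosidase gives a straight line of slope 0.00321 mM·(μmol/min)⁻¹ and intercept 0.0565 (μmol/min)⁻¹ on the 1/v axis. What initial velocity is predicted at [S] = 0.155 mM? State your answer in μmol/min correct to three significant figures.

13.0 μmol/min

The y-intercept is 1/Vmax, so Vmax = 1/0.0565 = 17.7 μmol/min.
The slope is Km/Vmax, so Km = 0.00321 × 17.7 = 0.0568 mM.
Then v = 17.7 × 0.155/(0.0568 + 0.155) = 13.0 μmol/min.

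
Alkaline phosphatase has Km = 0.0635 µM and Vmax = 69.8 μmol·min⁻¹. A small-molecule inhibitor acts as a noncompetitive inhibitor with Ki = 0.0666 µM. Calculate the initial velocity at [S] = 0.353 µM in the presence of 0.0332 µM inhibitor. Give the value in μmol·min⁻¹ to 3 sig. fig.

α = 1 + [I]/Ki = 1 + 0.0332/0.0666 = 1.498.
For a noncompetitive inhibitor, Vmax is reduced to Vmax/α while Km is unchanged: Km,app = 0.0635 µM, Vmax,app = 46.6 μmol·min⁻¹.
v = Vmax,app·[S]/(Km,app + [S]) = 46.6 × 0.353/(0.0635 + 0.353) = 39.5 μmol·min⁻¹.

39.5 μmol·min⁻¹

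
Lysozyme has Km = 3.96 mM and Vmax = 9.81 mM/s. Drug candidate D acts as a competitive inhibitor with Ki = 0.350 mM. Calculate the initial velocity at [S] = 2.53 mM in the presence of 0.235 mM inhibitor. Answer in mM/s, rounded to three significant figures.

2.71 mM/s

With α = 1 + [I]/Ki = 1 + 0.235/0.350 = 1.671, the competitive rate law is v = Vmax[S] / (αKm + [S]).
v = 9.81×2.53 / (1.671×3.96 + 2.53) = 24.82/9.149 = 2.71 mM/s.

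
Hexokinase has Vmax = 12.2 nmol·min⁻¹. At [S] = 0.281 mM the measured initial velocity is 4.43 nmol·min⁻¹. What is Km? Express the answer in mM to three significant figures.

0.493 mM

From v = Vmax[S]/(Km+[S]), Km = [S](Vmax − v)/v.
Km = 0.281 × (12.2 − 4.43) / 4.43 = 2.183/4.43 = 0.493 mM.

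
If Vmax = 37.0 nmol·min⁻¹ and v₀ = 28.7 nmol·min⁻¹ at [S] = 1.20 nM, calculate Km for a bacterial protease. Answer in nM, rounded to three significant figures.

0.347 nM

v/Vmax = 28.7/37.0 = 0.7757 = [S]/(Km+[S]).
So Km + [S] = [S]/0.7757 = 1.547 nM, giving Km = 1.547 − 1.20 = 0.347 nM.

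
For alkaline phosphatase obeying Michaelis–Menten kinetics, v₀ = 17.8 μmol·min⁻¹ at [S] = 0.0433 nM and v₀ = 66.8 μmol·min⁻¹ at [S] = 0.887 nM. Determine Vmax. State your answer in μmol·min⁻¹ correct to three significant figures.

77.8 μmol·min⁻¹

In reciprocal form, 1/v = (Km/Vmax)·(1/[S]) + 1/Vmax. The two points give (1/[S], 1/v) = (23.09, 0.05618) and (1.127, 0.01497).
Slope = (0.05618 − 0.01497)/(23.09 − 1.127) = 0.001876; intercept = 0.05618 − 0.001876×23.09 = 0.01286.
Vmax = 1/intercept = 77.8 μmol·min⁻¹; Km = slope × Vmax = 0.001876 × 77.8 = 0.146 nM.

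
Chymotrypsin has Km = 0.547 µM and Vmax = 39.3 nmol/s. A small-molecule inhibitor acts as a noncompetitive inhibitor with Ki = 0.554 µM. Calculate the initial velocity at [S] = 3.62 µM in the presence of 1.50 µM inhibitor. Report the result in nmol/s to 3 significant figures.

9.21 nmol/s

α = 1 + [I]/Ki = 1 + 1.50/0.554 = 3.708.
For a noncompetitive inhibitor, Vmax is reduced to Vmax/α while Km is unchanged: Km,app = 0.547 µM, Vmax,app = 10.6 nmol/s.
v = Vmax,app·[S]/(Km,app + [S]) = 10.6 × 3.62/(0.547 + 3.62) = 9.21 nmol/s.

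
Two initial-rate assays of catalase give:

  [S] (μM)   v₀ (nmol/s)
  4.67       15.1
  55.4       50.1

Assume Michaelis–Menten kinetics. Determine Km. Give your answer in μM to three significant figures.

15.0 μM

In reciprocal form, 1/v = (Km/Vmax)·(1/[S]) + 1/Vmax. The two points give (1/[S], 1/v) = (0.2141, 0.06623) and (0.01805, 0.01996).
Slope = (0.06623 − 0.01996)/(0.2141 − 0.01805) = 0.2359; intercept = 0.06623 − 0.2359×0.2141 = 0.01570.
Vmax = 1/intercept = 63.7 nmol/s; Km = slope × Vmax = 0.2359 × 63.7 = 15.0 μM.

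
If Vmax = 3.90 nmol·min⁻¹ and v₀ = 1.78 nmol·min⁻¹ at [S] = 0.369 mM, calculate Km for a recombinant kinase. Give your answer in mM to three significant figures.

From v = Vmax[S]/(Km+[S]), Km = [S](Vmax − v)/v.
Km = 0.369 × (3.90 − 1.78) / 1.78 = 0.7823/1.78 = 0.439 mM.

0.439 mM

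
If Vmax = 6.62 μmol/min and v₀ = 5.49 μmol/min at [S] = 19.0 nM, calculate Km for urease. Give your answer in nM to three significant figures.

3.91 nM

From v = Vmax[S]/(Km+[S]), Km = [S](Vmax − v)/v.
Km = 19.0 × (6.62 − 5.49) / 5.49 = 21.47/5.49 = 3.91 nM.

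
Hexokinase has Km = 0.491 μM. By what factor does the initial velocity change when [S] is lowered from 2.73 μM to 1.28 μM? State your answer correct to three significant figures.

The fractional saturations are [S]/(Km+[S]) = 2.73/3.221 = 0.8476 and 1.28/1.771 = 0.7228.
v₂/v₁ is just their ratio: 0.7228/0.8476 = 0.853.

0.853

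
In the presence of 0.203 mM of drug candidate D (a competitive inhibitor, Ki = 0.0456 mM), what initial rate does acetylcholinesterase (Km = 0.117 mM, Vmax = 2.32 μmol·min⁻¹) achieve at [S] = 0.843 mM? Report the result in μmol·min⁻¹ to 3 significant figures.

With α = 1 + [I]/Ki = 1 + 0.203/0.0456 = 5.452, the competitive rate law is v = Vmax[S] / (αKm + [S]).
v = 2.32×0.843 / (5.452×0.117 + 0.843) = 1.956/1.481 = 1.32 μmol·min⁻¹.

1.32 μmol·min⁻¹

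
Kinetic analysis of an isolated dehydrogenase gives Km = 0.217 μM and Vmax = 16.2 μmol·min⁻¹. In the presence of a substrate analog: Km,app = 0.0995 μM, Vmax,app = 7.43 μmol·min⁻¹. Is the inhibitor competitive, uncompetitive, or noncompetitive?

Both Km and Vmax decrease by the same factor (~2.18-fold) — characteristic of uncompetitive inhibition.

uncompetitive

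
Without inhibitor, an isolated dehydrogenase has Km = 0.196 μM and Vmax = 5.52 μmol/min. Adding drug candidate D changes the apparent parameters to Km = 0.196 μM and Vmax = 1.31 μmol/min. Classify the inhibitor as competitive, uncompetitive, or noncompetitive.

Vmax decreases (5.52 → 1.31 μmol/min) while Km is unchanged — pure noncompetitive inhibition.

noncompetitive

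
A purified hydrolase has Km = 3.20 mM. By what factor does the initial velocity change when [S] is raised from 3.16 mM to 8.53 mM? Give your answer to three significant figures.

1.46

Since Vmax cancels, v₂/v₁ = [S]₂(Km+[S]₁) / [S]₁(Km+[S]₂).
= 8.53×(3.20+3.16) / (3.16×(3.20+8.53)) = 54.25/37.07 = 1.46.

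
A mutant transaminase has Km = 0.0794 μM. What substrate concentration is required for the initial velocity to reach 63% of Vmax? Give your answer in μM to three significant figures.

0.135 μM

v/Vmax = [S]/(Km+[S]) = 0.63, so [S] = Km·0.63/(1 − 0.63) = 0.0794 × 1.703.
[S] = 0.135 μM.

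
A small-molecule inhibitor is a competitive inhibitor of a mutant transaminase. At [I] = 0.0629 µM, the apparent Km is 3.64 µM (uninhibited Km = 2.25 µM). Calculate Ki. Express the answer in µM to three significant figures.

Competitive: Km,app = α·Km with α = 1 + [I]/Ki.
α = Km,app/Km = 3.64/2.25 = 1.618.
Ki = [I]/(α − 1) = 0.0629/0.6178 = 0.102 µM.

0.102 µM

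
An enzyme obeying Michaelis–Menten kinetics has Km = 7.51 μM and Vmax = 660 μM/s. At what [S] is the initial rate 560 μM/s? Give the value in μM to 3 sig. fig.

The required fractional saturation is v/Vmax = 560/660 = 0.8485.
Then [S]/(Km+[S]) = 0.8485 ⇒ [S] = 7.51 × 0.8485/(1 − 0.8485) = 42.1 μM.

42.1 μM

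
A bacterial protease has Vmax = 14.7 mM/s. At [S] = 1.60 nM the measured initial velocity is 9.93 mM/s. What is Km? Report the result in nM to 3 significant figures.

0.769 nM

From v = Vmax[S]/(Km+[S]), Km = [S](Vmax − v)/v.
Km = 1.60 × (14.7 − 9.93) / 9.93 = 7.632/9.93 = 0.769 nM.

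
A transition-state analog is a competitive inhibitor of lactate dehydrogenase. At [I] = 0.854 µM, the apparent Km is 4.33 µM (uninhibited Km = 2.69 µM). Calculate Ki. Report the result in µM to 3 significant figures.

1.40 µM

Competitive: Km,app = α·Km with α = 1 + [I]/Ki.
α = Km,app/Km = 4.33/2.69 = 1.610.
Ki = [I]/(α − 1) = 0.854/0.6097 = 1.40 µM.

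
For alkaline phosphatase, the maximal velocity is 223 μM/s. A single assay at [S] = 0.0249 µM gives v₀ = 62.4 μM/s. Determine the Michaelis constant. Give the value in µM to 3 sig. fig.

0.0641 µM

v/Vmax = 62.4/223 = 0.2798 = [S]/(Km+[S]).
So Km + [S] = [S]/0.2798 = 0.08899 µM, giving Km = 0.08899 − 0.0249 = 0.0641 µM.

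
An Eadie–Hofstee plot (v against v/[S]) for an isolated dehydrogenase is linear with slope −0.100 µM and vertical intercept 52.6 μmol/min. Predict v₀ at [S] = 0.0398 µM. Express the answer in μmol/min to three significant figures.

15.0 μmol/min

In the Eadie–Hofstee form v = Vmax − Km·(v/[S]), the slope is −Km and the intercept is Vmax, so Km = 0.100 µM and Vmax = 52.6 μmol/min.
v = 52.6 × 0.0398/(0.100 + 0.0398) = 15.0 μmol/min.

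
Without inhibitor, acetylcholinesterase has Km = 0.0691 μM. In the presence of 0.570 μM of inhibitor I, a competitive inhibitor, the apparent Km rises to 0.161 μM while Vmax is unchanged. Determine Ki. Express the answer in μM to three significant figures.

Competitive: Km,app = α·Km with α = 1 + [I]/Ki.
α = Km,app/Km = 0.161/0.0691 = 2.330.
Since α = 1 + [I]/Ki, [I]/Ki = 2.330 − 1 = 1.330 and Ki = 0.570/1.330 = 0.429 μM.

0.429 μM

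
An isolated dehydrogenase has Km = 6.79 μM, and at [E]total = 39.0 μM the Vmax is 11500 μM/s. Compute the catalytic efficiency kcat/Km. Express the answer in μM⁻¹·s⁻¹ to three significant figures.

kcat = Vmax/[E]total = 11500/39.0 = 295 s⁻¹.
kcat/Km = 295/6.79 = 43.4 μM⁻¹·s⁻¹.

43.4 μM⁻¹·s⁻¹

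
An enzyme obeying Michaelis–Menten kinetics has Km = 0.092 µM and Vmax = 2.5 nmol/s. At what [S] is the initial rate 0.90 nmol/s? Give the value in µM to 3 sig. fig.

0.0518 µM

Rearranging v = Vmax[S]/(Km+[S]) gives [S] = Km·v/(Vmax − v).
[S] = 0.092 × 0.90 / (2.5 − 0.90) = 0.08280/1.600 = 0.0518 µM.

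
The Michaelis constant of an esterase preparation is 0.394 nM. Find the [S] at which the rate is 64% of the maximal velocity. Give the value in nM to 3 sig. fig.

v/Vmax = [S]/(Km+[S]) = 0.64, so [S] = Km·0.64/(1 − 0.64) = 0.394 × 1.778.
[S] = 0.700 nM.

0.700 nM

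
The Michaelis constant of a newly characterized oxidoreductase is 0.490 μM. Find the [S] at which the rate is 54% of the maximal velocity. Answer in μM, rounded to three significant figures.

v/Vmax = [S]/(Km+[S]) = 0.54, so [S] = Km·0.54/(1 − 0.54) = 0.490 × 1.174.
[S] = 0.575 μM.

0.575 μM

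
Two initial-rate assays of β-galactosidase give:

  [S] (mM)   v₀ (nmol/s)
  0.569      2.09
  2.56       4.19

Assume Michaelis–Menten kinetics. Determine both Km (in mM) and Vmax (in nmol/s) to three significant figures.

Km = 1.03 mM; Vmax = 5.88 nmol/s

In reciprocal form, 1/v = (Km/Vmax)·(1/[S]) + 1/Vmax. The two points give (1/[S], 1/v) = (1.757, 0.4785) and (0.3906, 0.2387).
Slope = (0.4785 − 0.2387)/(1.757 − 0.3906) = 0.1754; intercept = 0.4785 − 0.1754×1.757 = 0.1701.
Vmax = 1/intercept = 5.88 nmol/s; Km = slope × Vmax = 0.1754 × 5.88 = 1.03 mM.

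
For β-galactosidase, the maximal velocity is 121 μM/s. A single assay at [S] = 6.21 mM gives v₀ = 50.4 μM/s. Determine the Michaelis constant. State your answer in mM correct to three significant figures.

v/Vmax = 50.4/121 = 0.4165 = [S]/(Km+[S]).
So Km + [S] = [S]/0.4165 = 14.91 mM, giving Km = 14.91 − 6.21 = 8.70 mM.

8.70 mM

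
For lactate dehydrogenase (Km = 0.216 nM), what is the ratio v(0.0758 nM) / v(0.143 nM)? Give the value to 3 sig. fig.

Since Vmax cancels, v₂/v₁ = [S]₂(Km+[S]₁) / [S]₁(Km+[S]₂).
= 0.0758×(0.216+0.143) / (0.143×(0.216+0.0758)) = 0.02721/0.04173 = 0.652.

0.652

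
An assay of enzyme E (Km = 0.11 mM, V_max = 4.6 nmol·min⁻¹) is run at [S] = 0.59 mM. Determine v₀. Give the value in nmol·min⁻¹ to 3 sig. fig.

v = Vmax·[S]/(Km + [S]) = 4.6 × 0.59 / (0.11 + 0.59)
  = 2.714 / 0.7000 = 3.88 nmol·min⁻¹.

3.88 nmol·min⁻¹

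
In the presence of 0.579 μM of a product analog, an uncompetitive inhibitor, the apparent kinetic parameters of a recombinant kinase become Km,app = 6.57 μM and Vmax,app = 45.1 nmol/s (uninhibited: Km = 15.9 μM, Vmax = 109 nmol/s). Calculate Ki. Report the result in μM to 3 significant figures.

Uncompetitive: Vmax,app = Vmax/α (and Km,app = Km/α) with α = 1 + [I]/Ki.
α = Vmax/Vmax,app = 109/45.1 = 2.417.
Ki = [I]/(α − 1) = 0.579/1.417 = 0.409 μM.

0.409 μM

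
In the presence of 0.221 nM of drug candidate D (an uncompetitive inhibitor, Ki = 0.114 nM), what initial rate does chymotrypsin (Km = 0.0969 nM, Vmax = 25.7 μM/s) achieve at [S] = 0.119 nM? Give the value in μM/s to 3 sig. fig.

6.85 μM/s

α = 1 + [I]/Ki = 1 + 0.221/0.114 = 2.939.
For an uncompetitive inhibitor, both parameters are divided by α, giving Vmax/α and Km/α: Km,app = 0.0330 nM, Vmax,app = 8.75 μM/s.
v = Vmax,app·[S]/(Km,app + [S]) = 8.75 × 0.119/(0.0330 + 0.119) = 6.85 μM/s.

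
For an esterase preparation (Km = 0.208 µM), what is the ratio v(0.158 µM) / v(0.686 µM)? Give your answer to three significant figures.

Since Vmax cancels, v₂/v₁ = [S]₂(Km+[S]₁) / [S]₁(Km+[S]₂).
= 0.158×(0.208+0.686) / (0.686×(0.208+0.158)) = 0.1413/0.2511 = 0.563.

0.563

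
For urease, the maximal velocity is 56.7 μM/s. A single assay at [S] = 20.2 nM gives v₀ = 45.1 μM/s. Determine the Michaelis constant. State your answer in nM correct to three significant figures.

5.20 nM

From v = Vmax[S]/(Km+[S]), Km = [S](Vmax − v)/v.
Km = 20.2 × (56.7 − 45.1) / 45.1 = 234.3/45.1 = 5.20 nM.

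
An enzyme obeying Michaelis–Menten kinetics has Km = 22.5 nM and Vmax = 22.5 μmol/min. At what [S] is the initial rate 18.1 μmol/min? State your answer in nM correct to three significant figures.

92.6 nM

Rearranging v = Vmax[S]/(Km+[S]) gives [S] = Km·v/(Vmax − v).
[S] = 22.5 × 18.1 / (22.5 − 18.1) = 407.3/4.400 = 92.6 nM.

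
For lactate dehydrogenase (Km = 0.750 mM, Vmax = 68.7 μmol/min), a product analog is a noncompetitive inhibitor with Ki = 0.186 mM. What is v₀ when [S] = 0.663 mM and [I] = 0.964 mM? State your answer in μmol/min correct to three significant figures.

α = 1 + [I]/Ki = 1 + 0.964/0.186 = 6.183.
For a noncompetitive inhibitor, Vmax is reduced to Vmax/α while Km is unchanged: Km,app = 0.750 mM, Vmax,app = 11.1 μmol/min.
v = Vmax,app·[S]/(Km,app + [S]) = 11.1 × 0.663/(0.750 + 0.663) = 5.21 μmol/min.

5.21 μmol/min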